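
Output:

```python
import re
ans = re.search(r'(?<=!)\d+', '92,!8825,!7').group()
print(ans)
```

The positive lookaround only admits positions where the adjacent text matches; those characters stay outside the span.
The match spans [4:8] → '8825'.

8825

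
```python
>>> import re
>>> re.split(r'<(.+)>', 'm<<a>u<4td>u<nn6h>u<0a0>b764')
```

`re.split` interleaves the captured-group text with the surrounding fragments.

['m', '<a>u<4td>u<nn6h>u<0a0', 'b764']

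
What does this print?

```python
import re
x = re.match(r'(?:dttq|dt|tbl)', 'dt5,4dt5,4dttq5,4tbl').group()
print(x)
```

dt

`re.match` only tries the pattern at the start of the string.
The match spans [0:2] → 'dt'.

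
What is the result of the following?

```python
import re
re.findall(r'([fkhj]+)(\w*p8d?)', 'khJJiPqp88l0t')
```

[('kh', 'JJiPqp8')]

This matches one or more of one of [fkhj] (captured); then zero or more of a word character, then the literal 'p8', then optionally the literal 'd' (captured).
Scanning left to right: at [0:9] match 'khJJiPqp8', groups = ('kh', 'JJiPqp8').
Multiple groups make `findall` return tuples — one 2-tuple for the one match.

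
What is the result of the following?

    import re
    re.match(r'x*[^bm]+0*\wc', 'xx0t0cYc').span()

(0, 8)

The pattern matches zero or more of the literal 'x', then one or more of any character except [bm], then zero or more of the literal '0'; then a word character, then the literal 'c'.
`re.match` won't scan ahead — the pattern has to work from the very first character.
The match spans [0:8] → 'xx0t0cYc'.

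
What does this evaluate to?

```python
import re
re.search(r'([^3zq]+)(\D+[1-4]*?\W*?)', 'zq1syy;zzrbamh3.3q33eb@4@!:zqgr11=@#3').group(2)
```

This matches one or more of any character except [3zq] (captured); then one or more of a non-digit, then zero or more of a character in [1-4] (lazy), then zero or more of a non-word character (lazy) (captured).
Unlike `match`, `search` isn't anchored — it looks for the pattern anywhere in the string.
The match spans [2:14] → '1syy;zzrbamh'.
Captured: group 1 = '1syy;', group 2 = 'zzrbamh'.

'zzrbamh'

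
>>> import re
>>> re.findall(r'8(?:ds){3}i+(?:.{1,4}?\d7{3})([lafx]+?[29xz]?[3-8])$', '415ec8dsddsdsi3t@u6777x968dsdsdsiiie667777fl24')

['fl24']

This matches the literal '8', then the literal 'ds' repeated 3 times, then one or more of the literal 'i'; then 1 to 4 of any character (lazy), then a digit, then exactly 3 of a literal '7' (non-capturing group); then one or more of one of [lafx] (lazy), then optionally one of [29xz], then a character in [3-8] (captured); then anchored at the end.
Scanning left to right: at [25:46] match '8dsdsdsiiie667777fl24', group 1 = 'fl24'.
Because there's exactly one group, `findall` drops the full match and keeps group 1 from the one hit.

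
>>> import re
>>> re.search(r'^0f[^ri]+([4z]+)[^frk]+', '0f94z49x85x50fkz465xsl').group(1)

The match spans [0:22] → '0f94z49x85x50fkz465xsl'.
Captured: group 1 = '4'.

'4'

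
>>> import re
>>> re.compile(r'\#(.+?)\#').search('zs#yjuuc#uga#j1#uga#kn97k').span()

(2, 9)

Unlike `match`, `search` isn't anchored — it looks for the pattern anywhere in the string.
The match spans [2:9] → '#yjuuc#'.
Captured: group 1 = 'yjuuc'.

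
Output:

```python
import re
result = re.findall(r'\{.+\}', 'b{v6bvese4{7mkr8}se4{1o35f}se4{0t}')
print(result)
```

`findall` yields the raw match text (1 of them) because the pattern has no groups.

['{v6bvese4{7mkr8}se4{1o35f}se4{0t}']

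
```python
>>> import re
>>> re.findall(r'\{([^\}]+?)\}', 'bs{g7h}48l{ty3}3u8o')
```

['g7h', 'ty3']

Matches: at [2:7] match '{g7h}', group 1 = 'g7h'; at [10:15] match '{ty3}', group 1 = 'ty3'.
Because there's exactly one group, `findall` drops the full match and keeps group 1 from each hit.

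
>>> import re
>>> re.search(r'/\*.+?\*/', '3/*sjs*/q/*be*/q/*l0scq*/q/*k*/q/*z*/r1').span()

A `+?`/`*?`/`{m,n}?` starts at its minimum and grows only as far as needed for what follows to match.
`re.search` tries every starting position until one works.
The match spans [1:8] → '/*sjs*/'.

(1, 8)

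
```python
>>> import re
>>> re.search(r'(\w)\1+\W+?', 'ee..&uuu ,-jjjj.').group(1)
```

'e'

The match spans [0:3] → 'ee.'.
Captured: group 1 = 'e'.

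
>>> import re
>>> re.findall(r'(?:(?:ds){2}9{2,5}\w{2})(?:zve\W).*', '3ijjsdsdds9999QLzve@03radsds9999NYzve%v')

With no groups in the pattern, `findall` gives back each whole match — 1 here.

['dsds9999NYzve%v']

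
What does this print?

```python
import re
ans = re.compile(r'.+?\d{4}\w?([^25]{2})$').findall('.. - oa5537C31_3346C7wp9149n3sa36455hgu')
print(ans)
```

['gu']

The pattern matches one or more of any character (lazy), then exactly 4 of a digit, then optionally a word character; then exactly 2 of any character except [25] (captured); then anchored at the end.
Because there's exactly one group, `findall` drops the full match and keeps group 1 from the one hit.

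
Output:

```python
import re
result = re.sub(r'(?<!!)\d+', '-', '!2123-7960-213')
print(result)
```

!2-----

A negative assertion filters positions out without eating any characters.
Matches: at [2:5] → '123'; at [6:10] → '7960'; at [11:14] → '213'.
Every occurrence is swapped for '-'.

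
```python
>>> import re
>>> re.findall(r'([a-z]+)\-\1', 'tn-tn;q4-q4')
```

The backreference `\1` re-matches whatever the first group consumed, character for character.
Matches: at [0:5] match 'tn-tn', group 1 = 'tn'.
With a single group, `findall` returns only what that group captured — 1 item.

['tn']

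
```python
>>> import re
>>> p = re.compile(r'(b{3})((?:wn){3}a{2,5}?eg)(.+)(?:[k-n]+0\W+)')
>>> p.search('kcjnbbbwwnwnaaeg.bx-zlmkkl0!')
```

The pattern matches exactly 3 of a literal 'b' (captured); then the literal 'wn' repeated 3 times, then 2 to 5 of a literal 'a' (lazy), then the literal 'eg' (captured); then one or more of any character (captured); then one or more of a character in [k-n], then the literal '0', then one or more of a non-word character (non-capturing group).
Here no position works, so the call returns None.

None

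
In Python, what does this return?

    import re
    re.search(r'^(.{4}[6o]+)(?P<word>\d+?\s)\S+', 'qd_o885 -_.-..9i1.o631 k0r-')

This matches anchored at the start of the string; then exactly 4 of any character, then one or more of one of [6o] (captured); then one or more of a digit (lazy), then whitespace (captured as 'word'); then one or more of a non-whitespace character.
Here nothing in the string fits, so the call returns None.

None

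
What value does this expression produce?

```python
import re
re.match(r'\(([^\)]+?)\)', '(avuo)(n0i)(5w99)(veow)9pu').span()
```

`re.match` won't scan ahead — the pattern has to work from the very first character.
The match spans [0:6] → '(avuo)'.

(0, 6)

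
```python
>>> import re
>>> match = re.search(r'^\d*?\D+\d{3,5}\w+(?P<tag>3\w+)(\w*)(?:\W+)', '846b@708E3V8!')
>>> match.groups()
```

The match spans [0:13] → '846b@708E3V8!'.
Captured: group 1 = '3V8', group 2 = ''.

('3V8', '')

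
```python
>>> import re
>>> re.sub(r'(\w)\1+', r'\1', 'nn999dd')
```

`\1` is not a pattern — it's the concrete string captured by group 1, re-applied verbatim.
Each match is replaced using the text its own group 1 captured.

'n9d'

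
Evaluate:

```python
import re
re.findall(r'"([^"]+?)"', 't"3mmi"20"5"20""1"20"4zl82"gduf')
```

['3mmi', '5', '1', '4zl82']

One capturing group, so `findall` returns just the captured substring from each match — 4 in all.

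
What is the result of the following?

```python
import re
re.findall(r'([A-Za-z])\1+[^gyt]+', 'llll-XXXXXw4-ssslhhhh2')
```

A backreference is literal: `\1` must see the identical characters the first group matched.
`findall` collects group 1 from the one match (1 total).

['l']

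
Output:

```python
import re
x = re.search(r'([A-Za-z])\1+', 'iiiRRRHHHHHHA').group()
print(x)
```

`\1` is not a pattern — it's the concrete string captured by group 1, re-applied verbatim.
`re.search` scans for the first position where the pattern succeeds.
The match spans [0:3] → 'iii'.
Captured: group 1 = 'i'.

iii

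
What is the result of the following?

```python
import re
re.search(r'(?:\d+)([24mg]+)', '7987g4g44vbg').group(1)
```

'g4g44'

Pattern: one or more of a digit (non-capturing group); then one or more of one of [24mg] (captured).
`re.search` tries every starting position until one works.
The match spans [0:9] → '7987g4g44'.
Captured: group 1 = 'g4g44'.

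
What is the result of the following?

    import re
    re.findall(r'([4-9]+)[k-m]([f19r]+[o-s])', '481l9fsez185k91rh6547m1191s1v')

The pattern matches one or more of a character in [4-9] (captured); then a character in [k-m]; then one or more of one of [f19r], then a character in [o-s] (captured).
With 2 capturing groups, `findall` returns a 2-tuple per match.

[('85', '91r'), ('6547', '1191s')]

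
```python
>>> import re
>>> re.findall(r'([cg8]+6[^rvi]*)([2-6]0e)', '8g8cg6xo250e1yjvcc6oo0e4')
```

With 2 capturing groups, `findall` returns a 2-tuple per match.

[('8g8cg6xo2', '50e')]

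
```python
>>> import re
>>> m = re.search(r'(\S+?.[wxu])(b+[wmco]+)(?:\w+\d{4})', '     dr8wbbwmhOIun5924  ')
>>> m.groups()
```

Pattern: one or more of a non-whitespace character (lazy), then any character, then one of [wxu] (captured); then one or more of a literal 'b', then one or more of one of [wmco] (captured); then one or more of a word character, then exactly 4 of a digit (non-capturing group).
`re.search` tries every starting position until one works.
The match spans [5:22] → 'dr8wbbwmhOIun5924'.
Captured: group 1 = 'dr8w', group 2 = 'bbwm'.

('dr8w', 'bbwm')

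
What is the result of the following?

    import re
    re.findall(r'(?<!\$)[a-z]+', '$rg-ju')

The negative lookaround is zero-width — it rules out positions where the adjacent text would match, without consuming anything.
`findall` yields the raw match text (2 of them) because the pattern has no groups.

['g', 'ju']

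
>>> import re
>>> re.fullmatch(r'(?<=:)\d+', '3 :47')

Because the assertion is zero-width, the text it checks is not consumed and won't appear in the result.
`re.fullmatch` requires the pattern to consume the entire string.
Here the string isn't matched end-to-end, so the call returns None.

None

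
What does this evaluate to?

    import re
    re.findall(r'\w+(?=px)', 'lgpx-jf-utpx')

The lookaround is zero-width — it requires the adjacent text to match without consuming it, so the asserted text isn't part of the match.
Matches: at [0:2] → 'lg'; at [8:10] → 'ut'.
Since nothing is captured, `findall` lists the 2 matched substrings directly.

['lg', 'ut']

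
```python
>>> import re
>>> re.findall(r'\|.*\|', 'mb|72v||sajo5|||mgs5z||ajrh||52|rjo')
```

With no groups in the pattern, `findall` gives back each whole match — 1 here.

['|72v||sajo5|||mgs5z||ajrh||52|']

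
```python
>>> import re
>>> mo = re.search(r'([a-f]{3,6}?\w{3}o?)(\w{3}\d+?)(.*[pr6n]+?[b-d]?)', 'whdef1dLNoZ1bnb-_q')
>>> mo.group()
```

'def1dLNoZ1bnb'

This matches 3 to 6 of a character in [a-f] (lazy), then exactly 3 of a word character, then optionally a literal 'o' (captured); then exactly 3 of a word character, then one or more of a digit (lazy) (captured); then zero or more of any character, then one or more of one of [pr6n] (lazy), then optionally a character in [b-d] (captured).
The match spans [2:15] → 'def1dLNoZ1bnb'.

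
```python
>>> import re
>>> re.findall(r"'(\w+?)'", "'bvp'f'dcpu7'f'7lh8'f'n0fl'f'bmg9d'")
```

['bvp', 'dcpu7', '7lh8', 'n0fl', 'bmg9d']

`findall` collects group 1 from each match (5 total).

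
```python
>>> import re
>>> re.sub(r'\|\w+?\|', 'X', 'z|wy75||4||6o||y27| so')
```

'zXXXX so'

`sub` substitutes 'X' at each match site.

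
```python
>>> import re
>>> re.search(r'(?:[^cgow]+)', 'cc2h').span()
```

(2, 4)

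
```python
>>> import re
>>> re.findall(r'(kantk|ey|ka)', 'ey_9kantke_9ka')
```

['ey', 'kantk', 'ka']

Alternation isn't longest-match — the leftmost alternative that fits at this position is chosen.
Matches: at [0:2] match 'ey', group 1 = 'ey'; at [4:9] match 'kantk', group 1 = 'kantk'; at [12:14] match 'ka', group 1 = 'ka'.
With a single group, `findall` returns only what that group captured — 3 items.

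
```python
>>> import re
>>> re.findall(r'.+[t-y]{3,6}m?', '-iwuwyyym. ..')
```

Pattern: one or more of any character; then 3 to 6 of a character in [t-y], then optionally the literal 'm'.
No capturing groups, so `findall` returns the 1 full match string.

['-iwuwyyym']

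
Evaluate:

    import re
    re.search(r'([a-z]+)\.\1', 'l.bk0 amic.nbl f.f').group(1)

'f'

The backreference `\1` re-matches whatever the first group consumed, character for character.
`re.search` tries every starting position until one works.
The match spans [15:18] → 'f.f'.
Captured: group 1 = 'f'.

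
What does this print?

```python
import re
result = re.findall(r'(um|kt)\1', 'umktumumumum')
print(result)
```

['um', 'um']

A backreference is literal: `\1` must see the identical characters the first group matched.
Because there's exactly one group, `findall` drops the full match and keeps group 1 from each hit.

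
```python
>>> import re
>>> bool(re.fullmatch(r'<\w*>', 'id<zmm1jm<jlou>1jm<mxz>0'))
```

False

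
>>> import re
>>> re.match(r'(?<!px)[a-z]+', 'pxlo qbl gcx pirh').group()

`re.match` only tries the pattern at the start of the string.
The match spans [0:4] → 'pxlo'.

'pxlo'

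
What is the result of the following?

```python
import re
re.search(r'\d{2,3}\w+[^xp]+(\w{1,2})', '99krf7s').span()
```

This matches 2 to 3 of a digit, then one or more of a word character, then one or more of any character except [xp]; then 1 to 2 of a word character (captured).
The match spans [0:7] → '99krf7s'.

(0, 7)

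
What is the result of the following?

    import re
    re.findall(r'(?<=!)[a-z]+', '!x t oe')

['x']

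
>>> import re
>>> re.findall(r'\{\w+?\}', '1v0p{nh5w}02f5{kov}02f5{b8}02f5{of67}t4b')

['{nh5w}', '{kov}', '{b8}', '{of67}']

Scanning left to right: at [4:10] → '{nh5w}'; at [14:19] → '{kov}'; at [23:27] → '{b8}'; at [31:37] → '{of67}'.
With no groups in the pattern, `findall` gives back each whole match — 4 here.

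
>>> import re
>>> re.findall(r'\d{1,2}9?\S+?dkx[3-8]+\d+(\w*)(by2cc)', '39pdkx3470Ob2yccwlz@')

With 2 capturing groups, `findall` returns a 2-tuple per match.
Nothing in the string satisfies the pattern, so the list is empty.

[]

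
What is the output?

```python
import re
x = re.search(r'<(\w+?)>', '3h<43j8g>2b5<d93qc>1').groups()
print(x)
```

('43j8g',)

`re.search` tries every starting position until one works.
The match spans [2:9] → '<43j8g>'.
Captured: group 1 = '43j8g'.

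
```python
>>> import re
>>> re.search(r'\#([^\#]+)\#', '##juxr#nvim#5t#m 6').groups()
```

('juxr',)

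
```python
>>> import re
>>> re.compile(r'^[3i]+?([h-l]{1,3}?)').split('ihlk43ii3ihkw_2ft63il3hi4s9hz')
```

['', 'h', 'lk43ii3ihkw_2ft63il3hi4s9hz']

Pattern: anchored at the start of the string; then one or more of one of [3i] (lazy); then 1 to 3 of a character in [h-l] (lazy) (captured).
With the lazy modifier that quantifier settles for the fewest repetitions that let the rest of the pattern succeed (the atoms after it are unaffected and can still be greedy).
Matches to split on: at [0:2] → 'ih'.
Because the pattern has a capturing group, `split` also inserts each captured text between the pieces.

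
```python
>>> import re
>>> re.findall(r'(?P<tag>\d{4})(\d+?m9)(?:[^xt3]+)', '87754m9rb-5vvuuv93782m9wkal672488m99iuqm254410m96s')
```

This matches exactly 4 of a digit (captured as 'tag'); then one or more of a digit (lazy), then the literal 'm9' (captured); then one or more of any character except [xt3] (non-capturing group).
Matches: at [0:17] match '87754m9rb-5vvuuv9', groups = ('8775', '4m9'); at [27:50] match '672488m99iuqm254410m96s', groups = ('6724', '88m9').
2 groups means each result is a tuple of 2 captured strings — 2 here.

[('8775', '4m9'), ('6724', '88m9')]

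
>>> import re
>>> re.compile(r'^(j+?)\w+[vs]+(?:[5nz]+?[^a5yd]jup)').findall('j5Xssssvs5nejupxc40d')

['j']

The pattern matches anchored at the start of the string; then one or more of a literal 'j' (lazy) (captured); then one or more of a word character; then one or more of one of [vs]; then one or more of one of [5nz] (lazy), then any character except [a5yd], then the literal 'jup' (non-capturing group).
One capturing group, so `findall` returns just the captured substring from the one match — 1 in all.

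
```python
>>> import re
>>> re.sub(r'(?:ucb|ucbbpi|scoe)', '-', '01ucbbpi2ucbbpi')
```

`|` is ordered: at each position the engine commits to the first alternative that works.
Matches: at [2:5] → 'ucb'; at [9:12] → 'ucb'.
`sub` substitutes '-' at each match site.

'01-bpi2-bpi'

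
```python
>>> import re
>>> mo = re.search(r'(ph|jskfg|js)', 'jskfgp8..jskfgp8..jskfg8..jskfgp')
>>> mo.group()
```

Alternation isn't longest-match — the leftmost alternative that fits at this position is chosen.
Unlike `match`, `search` isn't anchored — it looks for the pattern anywhere in the string.
The match spans [0:5] → 'jskfg'.
Captured: group 1 = 'jskfg'.

'jskfg'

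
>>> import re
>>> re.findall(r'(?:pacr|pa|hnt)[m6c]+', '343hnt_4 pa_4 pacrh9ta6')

Walking the string: at [14:17] → 'pac'.
Since nothing is captured, `findall` lists the 1 matched substring directly.

['pac']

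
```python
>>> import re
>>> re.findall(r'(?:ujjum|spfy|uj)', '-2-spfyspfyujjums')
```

The regex engine tests alternatives in the order written; an earlier branch that matches wins even if a later one would match more.
With no groups in the pattern, `findall` gives back each whole match — 3 here.

['spfy', 'spfy', 'ujjum']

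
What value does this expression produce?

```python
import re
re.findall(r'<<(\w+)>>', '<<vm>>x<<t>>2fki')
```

Because there's exactly one group, `findall` drops the full match and keeps group 1 from each hit.

['vm', 't']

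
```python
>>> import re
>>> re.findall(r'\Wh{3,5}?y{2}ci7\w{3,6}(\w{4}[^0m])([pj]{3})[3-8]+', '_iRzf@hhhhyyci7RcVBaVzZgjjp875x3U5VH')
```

This matches a non-word character, then 3 to 5 of a literal 'h' (lazy), then exactly 2 of the literal 'y'; then the literal 'ci7', then 3 to 6 of a word character; then exactly 4 of a word character, then any character except [0m] (captured); then exactly 3 of one of [pj] (captured); then one or more of a character in [3-8].
Scanning left to right: at [5:30] match '@hhhhyyci7RcVBaVzZgjjp875', groups = ('aVzZg', 'jjp').
With 2 capturing groups, `findall` returns a 2-tuple per match.

[('aVzZg', 'jjp')]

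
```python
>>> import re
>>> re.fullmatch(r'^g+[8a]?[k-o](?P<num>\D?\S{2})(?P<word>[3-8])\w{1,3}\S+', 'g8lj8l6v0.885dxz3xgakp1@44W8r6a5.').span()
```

(0, 33)

The pattern matches anchored at the start of the string; then one or more of the literal 'g', then optionally one of [8a], then a character in [k-o]; then optionally a non-digit, then exactly 2 of a non-whitespace character (captured as 'num'); then a character in [3-8] (captured as 'word'); then 1 to 3 of a word character, then one or more of a non-whitespace character.
`re.fullmatch` is like wrapping the pattern in `^…$` (in single-line mode).
The match spans [0:33] → 'g8lj8l6v0.885dxz3xgakp1@44W8r6a5.'.
Captured: group 1 = 'j8l', group 2 = '6'.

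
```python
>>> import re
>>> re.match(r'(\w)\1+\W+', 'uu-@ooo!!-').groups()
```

The match spans [0:4] → 'uu-@'.
Captured: group 1 = 'u'.

('u',)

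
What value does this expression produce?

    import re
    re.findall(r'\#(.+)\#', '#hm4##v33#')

['hm4##v33']

Because there's exactly one group, `findall` drops the full match and keeps group 1 from the one hit.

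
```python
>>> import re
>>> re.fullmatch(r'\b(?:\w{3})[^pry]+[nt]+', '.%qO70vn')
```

The pattern matches a word boundary (`\b`, zero-width); then exactly 3 of a word character (non-capturing group); then one or more of any character except [pry], then one or more of one of [nt].
`re.fullmatch` is like wrapping the pattern in `^…$` (in single-line mode).
Here there's no way to consume every character, so the call returns None.

None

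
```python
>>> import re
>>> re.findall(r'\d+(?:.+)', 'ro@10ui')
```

['10ui']

This matches one or more of a digit; then one or more of any character (non-capturing group).
Walking the string: at [3:7] → '10ui'.
No capturing groups, so `findall` returns the 1 full match string.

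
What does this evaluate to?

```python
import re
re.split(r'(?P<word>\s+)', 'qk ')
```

['qk', ' ', '']

This matches one or more of whitespace (captured as 'word').
Matches to split on: at [2:3] → ' '.
With a capturing group present, the delimiter's captured portion is kept in the result list.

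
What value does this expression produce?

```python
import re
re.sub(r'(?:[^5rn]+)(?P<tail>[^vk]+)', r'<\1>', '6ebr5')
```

'<r5>'

This matches one or more of any character except [5rn] (non-capturing group); then one or more of any character except [vk] (captured as 'tail').
The replacement refers to a captured group, so each match is rewritten using its own captured text.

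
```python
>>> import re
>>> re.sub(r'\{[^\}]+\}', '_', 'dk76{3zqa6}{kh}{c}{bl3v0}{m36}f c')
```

Matches: at [4:11] → '{3zqa6}'; at [11:15] → '{kh}'; at [15:18] → '{c}'; at [18:25] → '{bl3v0}'; at [25:30] → '{m36}'.
Every occurrence is swapped for '_'.

'dk76_____f c'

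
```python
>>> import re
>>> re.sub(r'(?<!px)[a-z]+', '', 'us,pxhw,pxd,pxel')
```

',,,'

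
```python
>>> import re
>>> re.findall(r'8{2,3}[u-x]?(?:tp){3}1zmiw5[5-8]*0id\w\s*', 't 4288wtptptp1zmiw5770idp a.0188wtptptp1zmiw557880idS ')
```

This matches 2 to 3 of the literal '8', then optionally a character in [u-x]; then the literal 'tp' repeated 3 times, then the literal '1zm', then the literal 'iw5'; then zero or more of a character in [5-8], then the literal '0id', then a word character; then zero or more of whitespace.
Scanning left to right: at [4:26] → '88wtptptp1zmiw5770idp '; at [30:54] → '88wtptptp1zmiw557880idS '.
With no groups in the pattern, `findall` gives back each whole match — 2 here.

['88wtptptp1zmiw5770idp ', '88wtptptp1zmiw557880idS ']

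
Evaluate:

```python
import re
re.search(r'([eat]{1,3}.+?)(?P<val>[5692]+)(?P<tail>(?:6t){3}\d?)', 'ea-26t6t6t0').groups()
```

('ea-', '2', '6t6t6t0')

This matches 1 to 3 of one of [eat], then one or more of any character (lazy) (captured); then one or more of one of [5692] (captured as 'val'); then the literal '6t' repeated 3 times, then optionally a digit (captured as 'tail').
`search` walks the string left to right and returns the first match it finds.
The match spans [0:11] → 'ea-26t6t6t0'.
Captured: group 1 = 'ea-', group 2 = '2', group 3 = '6t6t6t0'.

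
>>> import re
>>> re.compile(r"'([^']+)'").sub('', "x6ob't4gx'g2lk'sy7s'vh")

Matches: at [4:10] → "'t4gx'"; at [14:20] → "'sy7s'".
Each match is replaced by ''.

'x6obg2lkvh'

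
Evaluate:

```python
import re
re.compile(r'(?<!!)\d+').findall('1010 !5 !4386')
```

The negative lookaround is zero-width — it rules out positions where the adjacent text would match, without consuming anything.
Matches: at [0:4] → '1010'; at [10:13] → '386'.
With no groups in the pattern, `findall` gives back each whole match — 2 here.

['1010', '386']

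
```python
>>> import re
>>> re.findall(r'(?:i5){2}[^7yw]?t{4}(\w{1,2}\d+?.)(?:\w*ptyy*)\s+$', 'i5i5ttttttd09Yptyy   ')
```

['td09']

The pattern matches the literal 'i5' repeated 2 times, then optionally any character except [7yw], then exactly 4 of a literal 't'; then 1 to 2 of a word character, then one or more of a digit (lazy), then any character (captured); then zero or more of a word character, then the literal 'pty', then zero or more of a literal 'y' (non-capturing group); then one or more of whitespace; then anchored at the end.
With the lazy modifier that quantifier settles for the fewest repetitions that let the rest of the pattern succeed (the atoms after it are unaffected and can still be greedy).
Walking the string: at [0:21] match 'i5i5ttttttd09Yptyy   ', group 1 = 'td09'.
`findall` collects group 1 from the one match (1 total).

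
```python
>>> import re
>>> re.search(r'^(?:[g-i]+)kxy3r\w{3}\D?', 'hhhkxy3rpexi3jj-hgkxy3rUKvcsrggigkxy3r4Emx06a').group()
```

'hhhkxy3rpexi'

This matches anchored at the start of the string; then one or more of a character in [g-i] (non-capturing group); then the literal 'kxy', then the literal '3r'; then exactly 3 of a word character, then optionally a non-digit.
`re.search` scans for the first position where the pattern succeeds.
The match spans [0:12] → 'hhhkxy3rpexi'.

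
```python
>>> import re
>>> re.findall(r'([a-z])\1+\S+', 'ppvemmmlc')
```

['p']

`\1` has to match the exact text group 1 already captured.
Walking the string: at [0:9] match 'ppvemmmlc', group 1 = 'p'.
One capturing group, so `findall` returns just the captured substring from the one match — 1 in all.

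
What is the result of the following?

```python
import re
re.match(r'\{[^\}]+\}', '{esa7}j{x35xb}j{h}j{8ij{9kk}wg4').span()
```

`re.match` only tries the pattern at the start of the string.
The match spans [0:6] → '{esa7}'.

(0, 6)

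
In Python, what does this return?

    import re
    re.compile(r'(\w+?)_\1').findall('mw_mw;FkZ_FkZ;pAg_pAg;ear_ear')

The backreference `\1` re-matches whatever the first group consumed, character for character.
Scanning left to right: at [0:5] match 'mw_mw', group 1 = 'mw'; at [6:13] match 'FkZ_FkZ', group 1 = 'FkZ'; at [14:21] match 'pAg_pAg', group 1 = 'pAg'; at [22:29] match 'ear_ear', group 1 = 'ear'.
With a single group, `findall` returns only what that group captured — 4 items.

['mw', 'FkZ', 'pAg', 'ear']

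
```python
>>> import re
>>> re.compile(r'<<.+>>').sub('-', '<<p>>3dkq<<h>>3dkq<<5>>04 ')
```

Each match is replaced by '-'.

'-04 '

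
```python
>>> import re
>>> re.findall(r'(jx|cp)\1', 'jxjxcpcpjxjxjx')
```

`\1` is not a pattern — it's the concrete string captured by group 1, re-applied verbatim.
One capturing group, so `findall` returns just the captured substring from each match — 3 in all.

['jx', 'cp', 'jx']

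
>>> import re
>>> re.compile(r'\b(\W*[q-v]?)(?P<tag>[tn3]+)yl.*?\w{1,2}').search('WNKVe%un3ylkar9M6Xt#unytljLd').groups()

Pattern: a word boundary (`\b`, zero-width); then zero or more of a non-word character, then optionally a character in [q-v] (captured); then one or more of one of [tn3] (captured as 'tag'); then the literal 'yl', then zero or more of any character (lazy), then 1 to 2 of a word character.
A non-greedy quantifier consumes as few characters as it can — just enough that the remainder of the pattern still matches from where it stops; whatever follows it matches normally.
`re.search` scans for the first position where the pattern succeeds.
The match spans [5:13] → '%un3ylka'.
Captured: group 1 = '%u', group 2 = 'n3'.

('%u', 'n3')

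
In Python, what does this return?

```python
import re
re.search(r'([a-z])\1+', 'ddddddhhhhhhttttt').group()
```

After group 1 captures some text, `\1` only succeeds where that same text appears again.
The match spans [0:6] → 'dddddd'.

'dddddd'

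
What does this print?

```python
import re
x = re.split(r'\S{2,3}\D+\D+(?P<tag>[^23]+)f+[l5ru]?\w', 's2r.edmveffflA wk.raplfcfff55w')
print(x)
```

The pattern matches 2 to 3 of a non-whitespace character, then one or more of a non-digit, then one or more of a non-digit; then one or more of any character except [23] (captured as 'tag'); then one or more of a literal 'f', then optionally one of [l5ru], then a word character.
Matches to split on: at [0:29] → 's2r.edmveffflA wk.raplfcfff55'.
`re.split` interleaves the captured-group text with the surrounding fragments.

['', 'f', 'w']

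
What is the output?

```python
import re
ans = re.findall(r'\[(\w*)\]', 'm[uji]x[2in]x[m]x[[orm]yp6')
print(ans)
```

['uji', '2in', 'm', 'orm']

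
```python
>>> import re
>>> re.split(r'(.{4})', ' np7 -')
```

['', ' np7', ' -']

The pattern matches exactly 4 of any character (captured).
The group in the pattern means `split` returns the separators' captures alongside the pieces.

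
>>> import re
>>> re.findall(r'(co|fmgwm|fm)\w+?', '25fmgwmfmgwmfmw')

['fmgwm', 'fm']

The regex engine tests alternatives in the order written; an earlier branch that matches wins even if a later one would match more.
Matches: at [2:8] match 'fmgwmf', group 1 = 'fmgwm'; at [12:15] match 'fmw', group 1 = 'fm'.
`findall` collects group 1 from each match (2 total).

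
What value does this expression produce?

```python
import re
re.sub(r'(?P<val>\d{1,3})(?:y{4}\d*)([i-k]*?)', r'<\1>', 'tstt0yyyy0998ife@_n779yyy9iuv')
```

The pattern matches 1 to 3 of a digit (captured as 'val'); then exactly 4 of a literal 'y', then zero or more of a digit (non-capturing group); then zero or more of a character in [i-k] (lazy) (captured).
Lazy quantifiers expand one character at a time until the remainder of the pattern can match.
Matches: at [4:13] → '0yyyy0998'.
The replacement refers to a captured group, so each match is rewritten using its own captured text.

'tstt<0>ife@_n779yyy9iuv'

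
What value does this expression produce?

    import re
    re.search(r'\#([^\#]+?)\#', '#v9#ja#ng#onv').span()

(0, 4)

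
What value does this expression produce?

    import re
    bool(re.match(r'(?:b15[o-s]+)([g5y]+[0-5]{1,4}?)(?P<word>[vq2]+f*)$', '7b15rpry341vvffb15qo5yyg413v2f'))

The pattern matches the literal 'b15', then one or more of a character in [o-s] (non-capturing group); then one or more of one of [g5y], then 1 to 4 of a character in [0-5] (lazy) (captured); then one or more of one of [vq2], then zero or more of a literal 'f' (captured as 'word'); then anchored at the end.
`re.match` only tries the pattern at the start of the string.
Here the pattern fails at index 0, so the call returns None, and `bool(None)` is False.

False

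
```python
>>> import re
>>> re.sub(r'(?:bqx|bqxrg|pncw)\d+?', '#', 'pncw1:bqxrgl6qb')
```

'#:bqxrgl6qb'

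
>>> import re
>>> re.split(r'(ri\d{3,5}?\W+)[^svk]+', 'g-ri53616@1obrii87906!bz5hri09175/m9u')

This matches the literal 'ri', then 3 to 5 of a digit (lazy), then one or more of a non-word character (captured); then one or more of any character except [svk].
Matches to split on: at [2:37] → 'ri53616@1obrii87906!bz5hri09175/m9u'.
`re.split` interleaves the captured-group text with the surrounding fragments.

['g-', 'ri53616@', '']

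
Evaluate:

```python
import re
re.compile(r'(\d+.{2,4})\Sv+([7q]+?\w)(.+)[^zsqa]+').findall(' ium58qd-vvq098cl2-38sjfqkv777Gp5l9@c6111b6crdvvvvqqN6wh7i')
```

[('58qd-', 'q0', '98cl2-38sjfqkv777Gp5l9@c6111b6crdvvvvqqN6wh7')]

This matches one or more of a digit, then 2 to 4 of any character (captured); then a non-whitespace character, then one or more of a literal 'v'; then one or more of one of [7q] (lazy), then a word character (captured); then one or more of any character (captured); then one or more of any character except [zsqa].
Matches: at [4:58] match '58qd-vvq098cl2-38sjfqkv777Gp5l9@c6111b6crdvvvvqqN6wh7i', groups = ('58qd-', 'q0', '98cl2-38sjfqkv777Gp5l9@c6111b6crdvvvvqqN6wh7').
3 groups means the one result is a tuple of 3 captured strings — 1 here.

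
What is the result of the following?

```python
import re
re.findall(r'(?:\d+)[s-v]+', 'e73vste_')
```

['73vst']

The pattern matches one or more of a digit (non-capturing group); then one or more of a character in [s-v].
`findall` yields the raw match text (1 of them) because the pattern has no groups.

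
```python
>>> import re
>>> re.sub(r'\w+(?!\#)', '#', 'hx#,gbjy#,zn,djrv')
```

`(?!…)`/`(?<!…)` only lets a position through if the neighbouring text does NOT match; no characters are consumed.
`sub` substitutes '#' at each match site.

'#x#,#y#,#,#'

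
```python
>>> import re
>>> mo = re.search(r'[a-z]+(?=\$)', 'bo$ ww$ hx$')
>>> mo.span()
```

(0, 2)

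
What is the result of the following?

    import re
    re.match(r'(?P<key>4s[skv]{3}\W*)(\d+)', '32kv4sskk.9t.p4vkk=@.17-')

None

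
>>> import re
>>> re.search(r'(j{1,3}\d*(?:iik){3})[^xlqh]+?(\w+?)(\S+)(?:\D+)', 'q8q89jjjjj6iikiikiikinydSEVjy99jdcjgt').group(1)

'jjj6iikiikiik'

The match spans [7:37] → 'jjj6iikiikiikinydSEVjy99jdcjgt'.
Captured: group 1 = 'jjj6iikiikiik', group 2 = 'n', group 3 = 'ydSEVjy99jdcjg'.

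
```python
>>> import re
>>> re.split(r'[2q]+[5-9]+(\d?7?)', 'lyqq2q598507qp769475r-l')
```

['ly', '07', 'qp769475r-l']

Pattern: one or more of one of [2q], then one or more of a character in [5-9]; then optionally a digit, then optionally a literal '7' (captured).
Because the pattern has a capturing group, `split` also inserts each captured text between the pieces.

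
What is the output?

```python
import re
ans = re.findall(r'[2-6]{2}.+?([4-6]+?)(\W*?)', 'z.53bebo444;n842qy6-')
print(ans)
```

[('4', ''), ('4', '')]

The pattern matches exactly 2 of a character in [2-6], then one or more of any character (lazy); then one or more of a character in [4-6] (lazy) (captured); then zero or more of a non-word character (lazy) (captured).
Scanning left to right: at [2:9] match '53bebo4', groups = ('4', ''); at [9:15] match '44;n84', groups = ('4', '').
2 groups means each result is a tuple of 2 captured strings — 2 here.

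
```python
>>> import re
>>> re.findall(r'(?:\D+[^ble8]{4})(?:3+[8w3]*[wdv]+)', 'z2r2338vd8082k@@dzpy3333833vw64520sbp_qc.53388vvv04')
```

['z2r2338vd', 'k@@dzpy3333833vw', 'sbp_qc.53388vvv']

Pattern: one or more of a non-digit, then exactly 4 of any character except [ble8] (non-capturing group); then one or more of the literal '3', then zero or more of one of [8w3], then one or more of one of [wdv] (non-capturing group).
Since nothing is captured, `findall` lists the 3 matched substrings directly.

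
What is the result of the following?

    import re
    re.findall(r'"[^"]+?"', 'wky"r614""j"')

['"r614"', '"j"']

Matches: at [3:9] → '"r614"'; at [9:12] → '"j"'.
`findall` yields the raw match text (2 of them) because the pattern has no groups.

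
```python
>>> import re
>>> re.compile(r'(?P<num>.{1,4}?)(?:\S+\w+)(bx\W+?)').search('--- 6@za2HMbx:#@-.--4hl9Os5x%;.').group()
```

'--- 6@za2HMbx:'

With the lazy modifier that quantifier settles for the fewest repetitions that let the rest of the pattern succeed (the atoms after it are unaffected and can still be greedy).
The match spans [0:14] → '--- 6@za2HMbx:'.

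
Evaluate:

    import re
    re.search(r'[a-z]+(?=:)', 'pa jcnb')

None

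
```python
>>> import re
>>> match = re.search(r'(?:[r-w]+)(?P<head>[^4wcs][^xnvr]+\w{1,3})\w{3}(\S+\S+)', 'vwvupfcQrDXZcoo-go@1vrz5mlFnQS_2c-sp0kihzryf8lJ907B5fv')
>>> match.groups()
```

('pfcQrDX', 'o-go@1vrz5mlFnQS_2c-sp0kihzryf8lJ907B5fv')

Pattern: one or more of a character in [r-w] (non-capturing group); then any character except [4wcs], then one or more of any character except [xnvr], then 1 to 3 of a word character (captured as 'head'); then exactly 3 of a word character; then one or more of a non-whitespace character, then one or more of a non-whitespace character (captured).
Unlike `match`, `search` isn't anchored — it looks for the pattern anywhere in the string.
The match spans [0:54] → 'vwvupfcQrDXZcoo-go@1vrz5mlFnQS_2c-sp0kihzryf8lJ907B5fv'.
Captured: group 1 = 'pfcQrDX', group 2 = 'o-go@1vrz5mlFnQS_2c-sp0kihzryf8lJ907B5fv'.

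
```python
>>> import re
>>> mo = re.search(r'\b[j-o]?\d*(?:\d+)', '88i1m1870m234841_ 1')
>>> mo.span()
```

This matches a word boundary (`\b`, zero-width); then optionally a character in [j-o], then zero or more of a digit; then one or more of a digit (non-capturing group).
Unlike `match`, `search` isn't anchored — it looks for the pattern anywhere in the string.
The match spans [0:2] → '88'.

(0, 2)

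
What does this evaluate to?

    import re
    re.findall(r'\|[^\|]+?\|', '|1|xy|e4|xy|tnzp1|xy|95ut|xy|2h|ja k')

['|1|', '|e4|', '|tnzp1|', '|95ut|', '|2h|']

Matches: at [0:3] → '|1|'; at [5:9] → '|e4|'; at [11:18] → '|tnzp1|'; at [20:26] → '|95ut|'; at [28:32] → '|2h|'.
`findall` yields the raw match text (5 of them) because the pattern has no groups.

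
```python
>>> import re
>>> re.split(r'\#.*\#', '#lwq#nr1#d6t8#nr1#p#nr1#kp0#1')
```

['', '1']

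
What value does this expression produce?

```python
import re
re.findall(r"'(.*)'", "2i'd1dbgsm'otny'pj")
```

`findall` collects group 1 from the one match (1 total).

["d1dbgsm'otny"]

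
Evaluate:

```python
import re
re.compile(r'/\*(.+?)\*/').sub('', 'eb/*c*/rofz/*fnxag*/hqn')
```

Lazy quantifiers expand one character at a time until the remainder of the pattern can match.
Each match is replaced by ''.

'ebrofzhqn'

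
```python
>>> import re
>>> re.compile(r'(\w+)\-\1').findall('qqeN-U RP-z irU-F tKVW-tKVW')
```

['tKVW']

After group 1 captures some text, `\1` only succeeds where that same text appears again.
One capturing group, so `findall` returns just the captured substring from the one match — 1 in all.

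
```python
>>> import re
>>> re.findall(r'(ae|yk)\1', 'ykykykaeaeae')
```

`\1` has to match the exact text group 1 already captured.
Walking the string: at [0:4] match 'ykyk', group 1 = 'yk'; at [6:10] match 'aeae', group 1 = 'ae'.
With a single group, `findall` returns only what that group captured — 2 items.

['yk', 'ae']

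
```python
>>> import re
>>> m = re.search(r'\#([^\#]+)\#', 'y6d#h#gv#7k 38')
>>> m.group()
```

'#h#'

The match spans [3:6] → '#h#'.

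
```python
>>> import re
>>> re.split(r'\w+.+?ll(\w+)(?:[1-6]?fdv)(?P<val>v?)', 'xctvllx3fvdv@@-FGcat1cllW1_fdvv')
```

This matches one or more of a word character; then one or more of any character (lazy), then the literal 'll'; then one or more of a word character (captured); then optionally a character in [1-6], then the literal 'fdv' (non-capturing group); then optionally a literal 'v' (captured as 'val').
With a capturing group present, the delimiter's captured portion is kept in the result list.

['', 'W1_', 'v', '']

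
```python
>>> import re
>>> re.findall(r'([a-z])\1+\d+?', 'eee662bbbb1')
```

['e', 'b']

`\1` is not a pattern — it's the concrete string captured by group 1, re-applied verbatim.
One capturing group, so `findall` returns just the captured substring from each match — 2 in all.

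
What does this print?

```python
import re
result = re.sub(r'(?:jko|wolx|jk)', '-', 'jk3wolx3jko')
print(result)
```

Alternation isn't longest-match — the leftmost alternative that fits at this position is chosen.
Matches: at [0:2] → 'jk'; at [3:7] → 'wolx'; at [8:11] → 'jko'.
Every occurrence is swapped for '-'.

-3-3-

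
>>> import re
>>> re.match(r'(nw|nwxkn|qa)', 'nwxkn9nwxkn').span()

(0, 2)

With `match`, the pattern is implicitly anchored at the beginning.
The match spans [0:2] → 'nw'.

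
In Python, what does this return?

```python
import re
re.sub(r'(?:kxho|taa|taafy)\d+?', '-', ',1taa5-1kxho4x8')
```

',1--1-x8'

Matches: at [2:6] → 'taa5'; at [8:13] → 'kxho4'.
`sub` substitutes '-' at each match site.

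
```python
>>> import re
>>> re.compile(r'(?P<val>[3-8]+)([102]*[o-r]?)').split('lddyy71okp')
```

Pattern: one or more of a character in [3-8] (captured as 'val'); then zero or more of one of [102], then optionally a character in [o-r] (captured).
Because the pattern has a capturing group, `split` also inserts each captured text between the pieces.

['lddyy', '7', '1o', 'kp']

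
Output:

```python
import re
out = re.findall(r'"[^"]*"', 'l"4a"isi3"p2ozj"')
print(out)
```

Scanning left to right: at [1:5] → '"4a"'; at [9:16] → '"p2ozj"'.
Since nothing is captured, `findall` lists the 2 matched substrings directly.

['"4a"', '"p2ozj"']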